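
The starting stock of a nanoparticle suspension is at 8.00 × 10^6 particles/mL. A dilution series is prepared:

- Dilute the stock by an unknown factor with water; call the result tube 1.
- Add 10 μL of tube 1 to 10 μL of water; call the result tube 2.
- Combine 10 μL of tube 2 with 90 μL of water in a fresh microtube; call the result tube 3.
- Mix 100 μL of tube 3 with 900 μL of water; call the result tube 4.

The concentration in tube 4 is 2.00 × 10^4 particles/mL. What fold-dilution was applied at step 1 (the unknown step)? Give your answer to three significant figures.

2.00-fold

Step 1: unknown factor x
Step 2: 10 μL + 10 μL = 20 μL total → factor 20/10 = 2
Step 3: 10 μL + 90 μL = 100 μL total → factor 100/10 = 10
Step 4: 100 μL + 900 μL = 1000 μL total → factor 1000/100 = 10
Product of known-step factors = 200
Overall factor = 8.00 × 10^6 particles/mL / (2.00 × 10^4 particles/mL) = 400
x = 400 / 200 = 2.00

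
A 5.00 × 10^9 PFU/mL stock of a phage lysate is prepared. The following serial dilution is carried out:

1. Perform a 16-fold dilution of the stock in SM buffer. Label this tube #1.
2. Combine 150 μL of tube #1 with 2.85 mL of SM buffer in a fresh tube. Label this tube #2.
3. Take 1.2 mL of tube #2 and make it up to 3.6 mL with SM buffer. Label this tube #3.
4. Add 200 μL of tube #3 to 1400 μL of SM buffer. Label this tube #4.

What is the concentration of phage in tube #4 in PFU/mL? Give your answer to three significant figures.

6.51 × 10^5 PFU/mL

Step 1: 16-fold → factor 16
Step 2: 150 μL + 2.85 mL = 3000 μL total → factor 3000/150 = 20
Step 3: 1.2 mL brought to 3.6 mL → factor 3.6/1.2 = 3
Step 4: 200 μL + 1400 μL = 1600 μL total → factor 1600/200 = 8
Overall dilution factor = 16 × 20 × 3 × 8 = 7680
Final = 5.00 × 10^9 PFU/mL / 7680 = 6.51 × 10^5 PFU/mL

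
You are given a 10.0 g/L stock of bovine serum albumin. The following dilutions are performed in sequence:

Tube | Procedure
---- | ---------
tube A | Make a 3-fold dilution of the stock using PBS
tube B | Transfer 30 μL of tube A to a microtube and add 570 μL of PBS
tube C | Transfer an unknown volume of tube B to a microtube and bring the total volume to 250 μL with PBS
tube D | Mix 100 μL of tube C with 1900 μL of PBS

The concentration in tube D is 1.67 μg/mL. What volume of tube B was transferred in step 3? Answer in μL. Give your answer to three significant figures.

50.1 μL

Step 1: 3-fold → factor 3
Step 2: 30 μL + 570 μL = 600 μL total → factor 600/30 = 20
Step 3: v brought to 250 μL → factor = 250 μL/v
Step 4: 100 μL + 1900 μL = 2000 μL total → factor 2000/100 = 20
Product of known-step factors = 1200
Overall factor = 10.0 g/L / (1.67 μg/mL) = 5988
Step-3 factor = 5988 / 1200 = 4.99
v = 250 μL / 4.99 = 50.1 μL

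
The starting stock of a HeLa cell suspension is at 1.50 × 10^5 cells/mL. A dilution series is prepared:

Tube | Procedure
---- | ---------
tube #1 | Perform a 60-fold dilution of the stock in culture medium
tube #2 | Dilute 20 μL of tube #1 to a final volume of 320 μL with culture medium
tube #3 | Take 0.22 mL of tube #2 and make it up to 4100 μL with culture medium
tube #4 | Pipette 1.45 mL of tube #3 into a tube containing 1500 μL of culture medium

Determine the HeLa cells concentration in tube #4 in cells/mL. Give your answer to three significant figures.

4.12 cells/mL

Step 1: 60-fold → factor 60
Step 2: 20 μL brought to 320 μL → factor 320/20 = 16
Step 3: 0.22 mL brought to 4100 μL → factor 4.1/0.22 = 18.636
Step 4: 1.45 mL + 1500 μL = 2.95 mL total → factor 2.95/1.45 = 2.0345
Overall dilution factor = 60 × 16 × 18.636 × 2.0345 = 36399
Final = 1.50 × 10^5 cells/mL / 36399 = 4.12 cells/mL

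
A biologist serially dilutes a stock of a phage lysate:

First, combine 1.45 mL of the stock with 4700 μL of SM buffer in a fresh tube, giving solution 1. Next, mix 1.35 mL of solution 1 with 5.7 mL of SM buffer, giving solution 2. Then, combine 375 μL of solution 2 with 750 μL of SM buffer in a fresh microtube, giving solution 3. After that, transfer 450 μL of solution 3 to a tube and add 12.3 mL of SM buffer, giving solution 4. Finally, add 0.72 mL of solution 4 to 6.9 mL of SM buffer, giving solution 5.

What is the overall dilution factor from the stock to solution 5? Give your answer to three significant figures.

1.99 × 10^4

Step 1: 1.45 mL + 4700 μL = 6.15 mL total → factor 6.15/1.45 = 4.2414
Step 2: 1.35 mL + 5.7 mL = 7.05 mL total → factor 7.05/1.35 = 5.2222
Step 3: 375 μL + 750 μL = 1125 μL total → factor 1125/375 = 3
Step 4: 450 μL + 12.3 mL = 12750 μL total → factor 12750/450 = 28.333
Step 5: 0.72 mL + 6.9 mL = 7.62 mL total → factor 7.62/0.72 = 10.583
Overall dilution factor = 4.2414 × 5.2222 × 3 × 28.333 × 10.583 = 19925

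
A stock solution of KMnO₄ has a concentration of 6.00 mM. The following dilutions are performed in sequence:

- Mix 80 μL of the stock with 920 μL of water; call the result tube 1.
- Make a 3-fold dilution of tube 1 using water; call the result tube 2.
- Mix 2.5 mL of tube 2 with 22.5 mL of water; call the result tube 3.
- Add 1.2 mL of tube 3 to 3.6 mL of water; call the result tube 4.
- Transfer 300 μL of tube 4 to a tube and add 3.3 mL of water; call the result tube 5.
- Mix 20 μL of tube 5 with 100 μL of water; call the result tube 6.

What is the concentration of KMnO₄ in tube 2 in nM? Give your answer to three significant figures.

1.60 × 10^5 nM

Step 1: 80 μL + 920 μL = 1000 μL total → factor 1000/80 = 12.5
Step 2: 3-fold → factor 3
Dilution factor through tube 2 = 12.5 × 3 = 37.5
[tube 2] = 6.00 mM / 37.5 = 0.1600 mM = 1.60 × 10^5 nM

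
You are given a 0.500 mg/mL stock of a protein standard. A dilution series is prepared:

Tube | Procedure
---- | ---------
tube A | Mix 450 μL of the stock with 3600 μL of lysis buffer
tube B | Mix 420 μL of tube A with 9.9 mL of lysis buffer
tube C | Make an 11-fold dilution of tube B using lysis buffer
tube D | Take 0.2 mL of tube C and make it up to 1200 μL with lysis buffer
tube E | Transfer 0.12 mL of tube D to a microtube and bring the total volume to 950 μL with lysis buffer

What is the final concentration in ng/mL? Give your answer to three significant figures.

Step 1: 450 μL + 3600 μL = 4050 μL total → factor 4050/450 = 9
Step 2: 420 μL + 9.9 mL = 10320 μL total → factor 10320/420 = 24.571
Step 3: 11-fold → factor 11
Step 4: 0.2 mL brought to 1200 μL → factor 1.2/0.2 = 6
Step 5: 0.12 mL brought to 950 μL → factor 0.95/0.12 = 7.9167
Overall dilution factor = 9 × 24.571 × 11 × 6 × 7.9167 = 1.1555 × 10^5
Final = 0.500 mg/mL / 1.1555 × 10^5 = 4.327 × 10^-6 mg/mL = 4.33 ng/mL

4.33 ng/mL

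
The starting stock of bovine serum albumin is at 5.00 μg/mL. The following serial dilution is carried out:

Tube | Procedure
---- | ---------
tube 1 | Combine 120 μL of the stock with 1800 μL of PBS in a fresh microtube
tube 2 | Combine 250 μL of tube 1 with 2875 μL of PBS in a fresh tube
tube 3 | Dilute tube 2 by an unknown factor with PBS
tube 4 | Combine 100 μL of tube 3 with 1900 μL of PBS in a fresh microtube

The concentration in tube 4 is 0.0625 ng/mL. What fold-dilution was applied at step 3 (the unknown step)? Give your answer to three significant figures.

Step 1: 120 μL + 1800 μL = 1920 μL total → factor 1920/120 = 16
Step 2: 250 μL + 2875 μL = 3125 μL total → factor 3125/250 = 12.5
Step 3: unknown factor x
Step 4: 100 μL + 1900 μL = 2000 μL total → factor 2000/100 = 20
Product of known-step factors = 4000
Overall factor = 5.00 μg/mL / (0.0625 ng/mL) = 80000
x = 80000 / 4000 = 20.0

20.0-fold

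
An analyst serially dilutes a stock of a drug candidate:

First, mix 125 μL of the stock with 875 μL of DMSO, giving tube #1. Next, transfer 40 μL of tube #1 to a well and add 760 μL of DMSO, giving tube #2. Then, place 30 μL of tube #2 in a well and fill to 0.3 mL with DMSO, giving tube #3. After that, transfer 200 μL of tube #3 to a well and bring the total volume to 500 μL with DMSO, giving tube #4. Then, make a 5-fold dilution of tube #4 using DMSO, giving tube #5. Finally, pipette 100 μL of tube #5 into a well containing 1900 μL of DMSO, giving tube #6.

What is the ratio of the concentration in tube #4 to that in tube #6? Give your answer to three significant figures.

100

Step 1: 125 μL + 875 μL = 1000 μL total → factor 1000/125 = 8
Step 2: 40 μL + 760 μL = 800 μL total → factor 800/40 = 20
Step 3: 30 μL brought to 0.3 mL → factor 300/30 = 10
Step 4: 200 μL brought to 500 μL → factor 500/200 = 2.5
Step 5: 5-fold → factor 5
Step 6: 100 μL + 1900 μL = 2000 μL total → factor 2000/100 = 20
Dilution factor to tube #4 = 4000; to tube #6 = 4 × 10^5
[tube #4]/[tube #6] = (factor to tube #6)/(factor to tube #4) = 4 × 10^5/4000 = 100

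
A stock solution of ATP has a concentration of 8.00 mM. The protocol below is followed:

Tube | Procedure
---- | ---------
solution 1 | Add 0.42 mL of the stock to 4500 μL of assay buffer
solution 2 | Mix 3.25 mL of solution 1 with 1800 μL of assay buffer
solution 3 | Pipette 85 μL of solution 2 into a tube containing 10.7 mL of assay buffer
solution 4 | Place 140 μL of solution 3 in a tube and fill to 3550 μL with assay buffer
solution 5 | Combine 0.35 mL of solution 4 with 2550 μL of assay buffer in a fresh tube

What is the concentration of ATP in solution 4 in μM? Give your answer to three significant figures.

0.137 μM

Step 1: 0.42 mL + 4500 μL = 4.92 mL total → factor 4.92/0.42 = 11.714
Step 2: 3.25 mL + 1800 μL = 5.05 mL total → factor 5.05/3.25 = 1.5538
Step 3: 85 μL + 10.7 mL = 10785 μL total → factor 10785/85 = 126.88
Step 4: 140 μL brought to 3550 μL → factor 3550/140 = 25.357
Dilution factor through solution 4 = 11.714 × 1.5538 × 126.88 × 25.357 = 58563
[solution 4] = 8.00 mM / 58563 = 0.0001366 mM = 0.137 μM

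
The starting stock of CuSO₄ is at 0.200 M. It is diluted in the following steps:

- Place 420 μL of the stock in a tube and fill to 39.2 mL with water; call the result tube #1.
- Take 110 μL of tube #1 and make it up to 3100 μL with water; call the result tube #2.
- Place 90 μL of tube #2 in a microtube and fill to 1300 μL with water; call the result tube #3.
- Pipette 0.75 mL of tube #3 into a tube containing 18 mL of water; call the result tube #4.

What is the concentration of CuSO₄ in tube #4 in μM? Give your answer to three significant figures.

0.211 μM

Step 1: 420 μL brought to 39.2 mL → factor 39200/420 = 93.333
Step 2: 110 μL brought to 3100 μL → factor 3100/110 = 28.182
Step 3: 90 μL brought to 1300 μL → factor 1300/90 = 14.444
Step 4: 0.75 mL + 18 mL = 18.75 mL total → factor 18.75/0.75 = 25
Overall dilution factor = 93.333 × 28.182 × 14.444 × 25 = 9.4983 × 10^5
Final = 0.200 M / 9.4983 × 10^5 = 2.106 × 10^-7 M = 0.211 μM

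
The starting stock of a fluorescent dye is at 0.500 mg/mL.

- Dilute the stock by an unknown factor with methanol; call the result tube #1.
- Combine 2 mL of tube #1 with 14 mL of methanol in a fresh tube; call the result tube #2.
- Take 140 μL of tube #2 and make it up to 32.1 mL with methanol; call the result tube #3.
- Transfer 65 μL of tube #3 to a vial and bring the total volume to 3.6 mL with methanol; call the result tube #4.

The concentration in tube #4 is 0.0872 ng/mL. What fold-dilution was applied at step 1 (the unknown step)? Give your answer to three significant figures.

Step 1: unknown factor x
Step 2: 2 mL + 14 mL = 16 mL total → factor 16/2 = 8
Step 3: 140 μL brought to 32.1 mL → factor 32100/140 = 229.29
Step 4: 65 μL brought to 3.6 mL → factor 3600/65 = 55.385
Product of known-step factors = 1.0159 × 10^5
Overall factor = 0.500 mg/mL / (0.0872 ng/mL) = 5.7339 × 10^6
x = 5.7339 × 10^6 / 1.0159 × 10^5 = 56.4

56.4-fold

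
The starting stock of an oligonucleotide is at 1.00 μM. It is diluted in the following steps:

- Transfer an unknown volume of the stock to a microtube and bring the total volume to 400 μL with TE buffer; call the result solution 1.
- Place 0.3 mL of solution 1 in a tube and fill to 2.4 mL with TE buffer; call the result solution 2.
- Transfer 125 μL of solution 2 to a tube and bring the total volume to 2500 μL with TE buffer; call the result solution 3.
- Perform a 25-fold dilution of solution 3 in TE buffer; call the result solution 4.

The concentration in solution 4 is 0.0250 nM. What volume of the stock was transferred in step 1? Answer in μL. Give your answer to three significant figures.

Step 1: v brought to 400 μL → factor = 400 μL/v
Step 2: 0.3 mL brought to 2.4 mL → factor 2.4/0.3 = 8
Step 3: 125 μL brought to 2500 μL → factor 2500/125 = 20
Step 4: 25-fold → factor 25
Product of known-step factors = 4000
Overall factor = 1.00 μM / (0.0250 nM) = 40000
Step-1 factor = 40000 / 4000 = 10
v = 400 μL / 10 = 40.0 μL

40.0 μL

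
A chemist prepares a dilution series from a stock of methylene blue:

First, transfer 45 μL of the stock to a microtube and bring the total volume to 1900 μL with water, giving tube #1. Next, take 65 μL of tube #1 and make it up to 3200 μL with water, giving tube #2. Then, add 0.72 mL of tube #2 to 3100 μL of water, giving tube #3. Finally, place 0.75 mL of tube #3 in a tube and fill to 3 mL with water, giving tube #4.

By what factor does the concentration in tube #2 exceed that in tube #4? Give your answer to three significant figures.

Step 1: 45 μL brought to 1900 μL → factor 1900/45 = 42.222
Step 2: 65 μL brought to 3200 μL → factor 3200/65 = 49.231
Step 3: 0.72 mL + 3100 μL = 3.82 mL total → factor 3.82/0.72 = 5.3056
Step 4: 0.75 mL brought to 3 mL → factor 3/0.75 = 4
Dilution factor to tube #2 = 2078.6; to tube #4 = 44113
[tube #2]/[tube #4] = (factor to tube #4)/(factor to tube #2) = 44113/2078.6 = 21.2

21.2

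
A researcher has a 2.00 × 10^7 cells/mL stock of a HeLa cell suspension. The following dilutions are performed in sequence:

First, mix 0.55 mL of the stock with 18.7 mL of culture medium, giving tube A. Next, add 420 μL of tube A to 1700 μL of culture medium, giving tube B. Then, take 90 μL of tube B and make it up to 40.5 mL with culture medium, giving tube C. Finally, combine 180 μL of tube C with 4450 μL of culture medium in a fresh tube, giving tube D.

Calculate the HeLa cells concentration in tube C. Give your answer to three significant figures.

Step 1: 0.55 mL + 18.7 mL = 19.25 mL total → factor 19.25/0.55 = 35
Step 2: 420 μL + 1700 μL = 2120 μL total → factor 2120/420 = 5.0476
Step 3: 90 μL brought to 40.5 mL → factor 40500/90 = 450
Dilution factor through tube C = 35 × 5.0476 × 450 = 79500
[tube C] = 2.00 × 10^7 cells/mL / 79500 = 252 cells/mL

252 cells/mL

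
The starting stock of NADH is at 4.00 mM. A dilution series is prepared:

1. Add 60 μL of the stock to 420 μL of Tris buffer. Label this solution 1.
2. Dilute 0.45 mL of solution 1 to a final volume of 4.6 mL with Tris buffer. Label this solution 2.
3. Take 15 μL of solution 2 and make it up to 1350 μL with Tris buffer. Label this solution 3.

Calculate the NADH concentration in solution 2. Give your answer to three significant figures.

Step 1: 60 μL + 420 μL = 480 μL total → factor 480/60 = 8
Step 2: 0.45 mL brought to 4.6 mL → factor 4.6/0.45 = 10.222
Dilution factor through solution 2 = 8 × 10.222 = 81.778
[solution 2] = 4.00 mM / 81.778 = 0.0489 mM

0.0489 mM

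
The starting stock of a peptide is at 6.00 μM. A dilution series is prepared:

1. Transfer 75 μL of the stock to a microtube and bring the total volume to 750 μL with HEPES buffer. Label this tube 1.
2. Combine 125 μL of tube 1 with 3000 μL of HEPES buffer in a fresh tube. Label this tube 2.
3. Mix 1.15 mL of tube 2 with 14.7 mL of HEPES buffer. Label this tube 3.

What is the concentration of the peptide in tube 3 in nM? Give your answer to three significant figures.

Step 1: 75 μL brought to 750 μL → factor 750/75 = 10
Step 2: 125 μL + 3000 μL = 3125 μL total → factor 3125/125 = 25
Step 3: 1.15 mL + 14.7 mL = 15.85 mL total → factor 15.85/1.15 = 13.783
Overall dilution factor = 10 × 25 × 13.783 = 3445.7
Final = 6.00 μM / 3445.7 = 0.001741 μM = 1.74 nM

1.74 nM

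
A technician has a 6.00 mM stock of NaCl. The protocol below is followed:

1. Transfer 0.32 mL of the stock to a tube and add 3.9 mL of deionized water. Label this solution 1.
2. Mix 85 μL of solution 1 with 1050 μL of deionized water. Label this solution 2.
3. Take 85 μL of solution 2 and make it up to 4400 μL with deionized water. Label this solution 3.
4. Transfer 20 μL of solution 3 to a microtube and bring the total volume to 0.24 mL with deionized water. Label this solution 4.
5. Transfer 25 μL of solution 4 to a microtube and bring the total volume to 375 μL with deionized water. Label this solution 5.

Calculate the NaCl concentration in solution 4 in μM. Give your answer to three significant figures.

Step 1: 0.32 mL + 3.9 mL = 4.22 mL total → factor 4.22/0.32 = 13.188
Step 2: 85 μL + 1050 μL = 1135 μL total → factor 1135/85 = 13.353
Step 3: 85 μL brought to 4400 μL → factor 4400/85 = 51.765
Step 4: 20 μL brought to 0.24 mL → factor 240/20 = 12
Dilution factor through solution 4 = 13.188 × 13.353 × 51.765 × 12 = 1.0938 × 10^5
[solution 4] = 6.00 mM / 1.0938 × 10^5 = 5.485 × 10^-5 mM = 0.0549 μM

0.0549 μM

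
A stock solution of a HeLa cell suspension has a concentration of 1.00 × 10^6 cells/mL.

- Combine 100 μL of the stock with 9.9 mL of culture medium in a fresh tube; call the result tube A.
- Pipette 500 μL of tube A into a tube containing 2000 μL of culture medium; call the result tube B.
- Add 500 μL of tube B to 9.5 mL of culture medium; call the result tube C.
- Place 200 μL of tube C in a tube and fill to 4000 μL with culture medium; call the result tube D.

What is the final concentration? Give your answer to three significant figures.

Step 1: 100 μL + 9.9 mL = 10000 μL total → factor 10000/100 = 100
Step 2: 500 μL + 2000 μL = 2500 μL total → factor 2500/500 = 5
Step 3: 500 μL + 9.5 mL = 10000 μL total → factor 10000/500 = 20
Step 4: 200 μL brought to 4000 μL → factor 4000/200 = 20
Overall dilution factor = 100 × 5 × 20 × 20 = 2 × 10^5
Final = 1.00 × 10^6 cells/mL / 2 × 10^5 = 5.00 cells/mL

5.00 cells/mL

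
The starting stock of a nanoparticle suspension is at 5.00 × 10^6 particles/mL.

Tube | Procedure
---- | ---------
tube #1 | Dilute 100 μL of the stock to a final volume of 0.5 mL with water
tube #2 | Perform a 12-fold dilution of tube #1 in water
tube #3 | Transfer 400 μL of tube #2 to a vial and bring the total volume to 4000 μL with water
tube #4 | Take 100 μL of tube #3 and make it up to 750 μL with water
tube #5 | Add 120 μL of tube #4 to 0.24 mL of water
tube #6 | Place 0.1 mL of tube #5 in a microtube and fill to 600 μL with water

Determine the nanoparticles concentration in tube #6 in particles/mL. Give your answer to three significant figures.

61.7 particles/mL

Step 1: 100 μL brought to 0.5 mL → factor 500/100 = 5
Step 2: 12-fold → factor 12
Step 3: 400 μL brought to 4000 μL → factor 4000/400 = 10
Step 4: 100 μL brought to 750 μL → factor 750/100 = 7.5
Step 5: 120 μL + 0.24 mL = 360 μL total → factor 360/120 = 3
Step 6: 0.1 mL brought to 600 μL → factor 0.6/0.1 = 6
Overall dilution factor = 5 × 12 × 10 × 7.5 × 3 × 6 = 81000
Final = 5.00 × 10^6 particles/mL / 81000 = 61.7 particles/mL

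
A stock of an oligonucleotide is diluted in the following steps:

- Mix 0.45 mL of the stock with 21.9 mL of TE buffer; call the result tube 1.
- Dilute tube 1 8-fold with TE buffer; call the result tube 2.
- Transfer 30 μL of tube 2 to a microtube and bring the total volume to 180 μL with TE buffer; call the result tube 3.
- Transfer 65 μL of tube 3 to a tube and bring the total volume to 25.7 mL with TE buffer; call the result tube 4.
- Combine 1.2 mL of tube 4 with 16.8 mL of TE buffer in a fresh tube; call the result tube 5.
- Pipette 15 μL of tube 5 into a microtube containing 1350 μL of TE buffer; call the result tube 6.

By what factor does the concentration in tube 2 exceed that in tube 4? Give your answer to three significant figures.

2.37 × 10^3

Step 1: 0.45 mL + 21.9 mL = 22.35 mL total → factor 22.35/0.45 = 49.667
Step 2: 8-fold → factor 8
Step 3: 30 μL brought to 180 μL → factor 180/30 = 6
Step 4: 65 μL brought to 25.7 mL → factor 25700/65 = 395.38
Dilution factor to tube 2 = 397.33; to tube 4 = 9.426 × 10^5
[tube 2]/[tube 4] = (factor to tube 4)/(factor to tube 2) = 9.426 × 10^5/397.33 = 2.37 × 10^3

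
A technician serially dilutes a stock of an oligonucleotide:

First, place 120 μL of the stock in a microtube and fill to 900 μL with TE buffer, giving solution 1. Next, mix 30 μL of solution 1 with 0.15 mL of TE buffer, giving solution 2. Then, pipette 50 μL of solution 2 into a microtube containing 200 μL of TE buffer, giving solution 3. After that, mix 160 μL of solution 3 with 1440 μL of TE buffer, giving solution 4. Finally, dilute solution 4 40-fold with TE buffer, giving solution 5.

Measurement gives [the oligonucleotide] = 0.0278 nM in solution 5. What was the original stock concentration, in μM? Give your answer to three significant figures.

2.50 μM

Step 1: 120 μL brought to 900 μL → factor 900/120 = 7.5
Step 2: 30 μL + 0.15 mL = 180 μL total → factor 180/30 = 6
Step 3: 50 μL + 200 μL = 250 μL total → factor 250/50 = 5
Step 4: 160 μL + 1440 μL = 1600 μL total → factor 1600/160 = 10
Step 5: 40-fold → factor 40
Overall dilution factor = 7.5 × 6 × 5 × 10 × 40 = 90000
Stock = 0.0278 nM × 90000 = 2502 nM = 2.50 μM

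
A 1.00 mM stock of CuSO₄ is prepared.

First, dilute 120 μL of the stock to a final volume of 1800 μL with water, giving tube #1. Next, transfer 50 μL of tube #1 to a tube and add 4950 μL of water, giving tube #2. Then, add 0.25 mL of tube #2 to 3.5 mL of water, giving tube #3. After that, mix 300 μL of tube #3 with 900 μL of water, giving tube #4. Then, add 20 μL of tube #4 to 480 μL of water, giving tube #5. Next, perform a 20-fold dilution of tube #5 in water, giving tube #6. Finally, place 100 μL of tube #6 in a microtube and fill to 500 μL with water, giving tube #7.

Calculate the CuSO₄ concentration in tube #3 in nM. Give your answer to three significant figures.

44.4 nM

Step 1: 120 μL brought to 1800 μL → factor 1800/120 = 15
Step 2: 50 μL + 4950 μL = 5000 μL total → factor 5000/50 = 100
Step 3: 0.25 mL + 3.5 mL = 3.75 mL total → factor 3.75/0.25 = 15
Dilution factor through tube #3 = 15 × 100 × 15 = 22500
[tube #3] = 1.00 mM / 22500 = 4.444 × 10^-5 mM = 44.4 nM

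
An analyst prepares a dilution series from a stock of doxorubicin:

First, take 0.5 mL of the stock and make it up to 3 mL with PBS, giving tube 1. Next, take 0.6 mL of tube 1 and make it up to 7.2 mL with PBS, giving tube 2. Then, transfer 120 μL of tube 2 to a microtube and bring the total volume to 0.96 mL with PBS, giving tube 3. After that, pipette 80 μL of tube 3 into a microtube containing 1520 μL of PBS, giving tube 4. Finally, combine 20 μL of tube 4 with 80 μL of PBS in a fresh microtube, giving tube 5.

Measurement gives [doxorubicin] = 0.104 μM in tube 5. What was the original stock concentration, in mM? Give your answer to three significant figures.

5.99 mM

Step 1: 0.5 mL brought to 3 mL → factor 3/0.5 = 6
Step 2: 0.6 mL brought to 7.2 mL → factor 7.2/0.6 = 12
Step 3: 120 μL brought to 0.96 mL → factor 960/120 = 8
Step 4: 80 μL + 1520 μL = 1600 μL total → factor 1600/80 = 20
Step 5: 20 μL + 80 μL = 100 μL total → factor 100/20 = 5
Overall dilution factor = 6 × 12 × 8 × 20 × 5 = 57600
Stock = 0.104 μM × 57600 = 5990 μM = 5.99 mM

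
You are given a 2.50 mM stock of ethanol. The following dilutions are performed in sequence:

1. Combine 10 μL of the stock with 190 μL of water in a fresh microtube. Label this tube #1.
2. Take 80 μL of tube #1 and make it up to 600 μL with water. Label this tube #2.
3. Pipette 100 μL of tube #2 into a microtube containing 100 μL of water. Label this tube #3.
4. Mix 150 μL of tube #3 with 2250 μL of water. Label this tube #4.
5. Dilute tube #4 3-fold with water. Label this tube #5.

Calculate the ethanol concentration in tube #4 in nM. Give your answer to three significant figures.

Step 1: 10 μL + 190 μL = 200 μL total → factor 200/10 = 20
Step 2: 80 μL brought to 600 μL → factor 600/80 = 7.5
Step 3: 100 μL + 100 μL = 200 μL total → factor 200/100 = 2
Step 4: 150 μL + 2250 μL = 2400 μL total → factor 2400/150 = 16
Dilution factor through tube #4 = 20 × 7.5 × 2 × 16 = 4800
[tube #4] = 2.50 mM / 4800 = 0.0005208 mM = 521 nM

521 nM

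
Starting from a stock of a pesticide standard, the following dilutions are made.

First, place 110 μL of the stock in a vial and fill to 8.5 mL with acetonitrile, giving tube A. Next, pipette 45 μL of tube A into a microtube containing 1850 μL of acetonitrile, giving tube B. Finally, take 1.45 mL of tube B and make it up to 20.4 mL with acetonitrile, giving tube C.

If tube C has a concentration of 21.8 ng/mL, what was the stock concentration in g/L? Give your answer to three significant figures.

Step 1: 110 μL brought to 8.5 mL → factor 8500/110 = 77.273
Step 2: 45 μL + 1850 μL = 1895 μL total → factor 1895/45 = 42.111
Step 3: 1.45 mL brought to 20.4 mL → factor 20.4/1.45 = 14.069
Overall dilution factor = 77.273 × 42.111 × 14.069 = 45781
Stock = 21.8 ng/mL × 45781 = 9.980 × 10^5 ng/mL = 0.998 g/L

0.998 g/L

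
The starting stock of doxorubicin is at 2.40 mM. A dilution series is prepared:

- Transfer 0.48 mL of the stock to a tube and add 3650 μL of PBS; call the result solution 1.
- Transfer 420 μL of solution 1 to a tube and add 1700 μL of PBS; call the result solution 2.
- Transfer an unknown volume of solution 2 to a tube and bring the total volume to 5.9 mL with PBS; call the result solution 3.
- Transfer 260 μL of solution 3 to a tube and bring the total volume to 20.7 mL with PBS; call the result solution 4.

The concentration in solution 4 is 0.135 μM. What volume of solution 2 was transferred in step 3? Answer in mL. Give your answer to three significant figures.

1.15 mL

Step 1: 0.48 mL + 3650 μL = 4.13 mL total → factor 4.13/0.48 = 8.6042
Step 2: 420 μL + 1700 μL = 2120 μL total → factor 2120/420 = 5.0476
Step 3: v brought to 5.9 mL → factor = 5.9 mL/v
Step 4: 260 μL brought to 20.7 mL → factor 20700/260 = 79.615
Product of known-step factors = 3457.7
Overall factor = 2.40 mM / (0.135 μM) = 17778
Step-3 factor = 17778 / 3457.7 = 5.1414
v = 5.9 mL / 5.1414 = 1.15 mL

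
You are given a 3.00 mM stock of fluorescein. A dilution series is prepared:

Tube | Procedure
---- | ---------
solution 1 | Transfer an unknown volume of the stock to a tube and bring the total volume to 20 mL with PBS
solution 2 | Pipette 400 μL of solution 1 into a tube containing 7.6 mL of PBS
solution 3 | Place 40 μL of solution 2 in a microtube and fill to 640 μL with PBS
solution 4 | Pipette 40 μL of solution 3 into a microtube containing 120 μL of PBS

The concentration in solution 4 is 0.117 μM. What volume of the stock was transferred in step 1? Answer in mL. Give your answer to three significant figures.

Step 1: v brought to 20 mL → factor = 20 mL/v
Step 2: 400 μL + 7.6 mL = 8000 μL total → factor 8000/400 = 20
Step 3: 40 μL brought to 640 μL → factor 640/40 = 16
Step 4: 40 μL + 120 μL = 160 μL total → factor 160/40 = 4
Product of known-step factors = 1280
Overall factor = 3.00 mM / (0.117 μM) = 25641
Step-1 factor = 25641 / 1280 = 20.032
v = 20 mL / 20.032 = 0.998 mL

0.998 mL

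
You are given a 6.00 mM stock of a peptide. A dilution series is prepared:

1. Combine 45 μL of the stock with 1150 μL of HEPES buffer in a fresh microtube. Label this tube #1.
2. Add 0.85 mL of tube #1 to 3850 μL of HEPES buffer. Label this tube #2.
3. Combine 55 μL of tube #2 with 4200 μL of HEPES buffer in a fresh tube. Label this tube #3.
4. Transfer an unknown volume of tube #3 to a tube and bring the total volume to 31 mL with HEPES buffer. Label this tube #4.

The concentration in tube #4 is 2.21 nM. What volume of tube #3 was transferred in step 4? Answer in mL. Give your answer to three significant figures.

0.130 mL

Step 1: 45 μL + 1150 μL = 1195 μL total → factor 1195/45 = 26.556
Step 2: 0.85 mL + 3850 μL = 4.7 mL total → factor 4.7/0.85 = 5.5294
Step 3: 55 μL + 4200 μL = 4255 μL total → factor 4255/55 = 77.364
Step 4: v brought to 31 mL → factor = 31 mL/v
Product of known-step factors = 11360
Overall factor = 6.00 mM / (2.21 nM) = 2.7149 × 10^6
Step-4 factor = 2.7149 × 10^6 / 11360 = 238.99
v = 31 mL / 238.99 = 0.130 mL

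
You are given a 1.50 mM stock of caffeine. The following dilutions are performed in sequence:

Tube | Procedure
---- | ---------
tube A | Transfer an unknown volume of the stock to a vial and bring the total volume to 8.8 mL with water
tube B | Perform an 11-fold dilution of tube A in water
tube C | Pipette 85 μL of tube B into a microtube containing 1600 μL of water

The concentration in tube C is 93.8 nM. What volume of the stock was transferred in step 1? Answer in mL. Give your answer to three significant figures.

Step 1: v brought to 8.8 mL → factor = 8.8 mL/v
Step 2: 11-fold → factor 11
Step 3: 85 μL + 1600 μL = 1685 μL total → factor 1685/85 = 19.824
Product of known-step factors = 218.06
Overall factor = 1.50 mM / (93.8 nM) = 15991
Step-1 factor = 15991 / 218.06 = 73.336
v = 8.8 mL / 73.336 = 0.120 mL

0.120 mL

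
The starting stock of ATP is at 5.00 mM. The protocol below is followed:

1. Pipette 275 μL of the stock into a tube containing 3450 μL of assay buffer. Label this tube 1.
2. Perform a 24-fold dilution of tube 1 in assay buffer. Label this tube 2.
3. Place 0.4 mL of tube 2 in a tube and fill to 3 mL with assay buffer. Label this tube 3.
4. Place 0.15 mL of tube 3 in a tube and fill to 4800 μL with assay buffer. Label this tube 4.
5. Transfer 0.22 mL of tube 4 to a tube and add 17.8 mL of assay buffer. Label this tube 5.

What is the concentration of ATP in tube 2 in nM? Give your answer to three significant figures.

1.54 × 10^4 nM

Step 1: 275 μL + 3450 μL = 3725 μL total → factor 3725/275 = 13.545
Step 2: 24-fold → factor 24
Dilution factor through tube 2 = 13.545 × 24 = 325.09
[tube 2] = 5.00 mM / 325.09 = 0.01538 mM = 1.54 × 10^4 nM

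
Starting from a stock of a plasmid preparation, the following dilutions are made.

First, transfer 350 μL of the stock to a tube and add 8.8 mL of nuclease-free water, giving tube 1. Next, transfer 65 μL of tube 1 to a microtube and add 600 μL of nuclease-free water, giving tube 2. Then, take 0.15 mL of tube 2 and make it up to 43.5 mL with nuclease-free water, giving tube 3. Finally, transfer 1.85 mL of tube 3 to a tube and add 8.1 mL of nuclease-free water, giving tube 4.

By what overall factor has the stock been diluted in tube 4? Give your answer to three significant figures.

Step 1: 350 μL + 8.8 mL = 9150 μL total → factor 9150/350 = 26.143
Step 2: 65 μL + 600 μL = 665 μL total → factor 665/65 = 10.231
Step 3: 0.15 mL brought to 43.5 mL → factor 43.5/0.15 = 290
Step 4: 1.85 mL + 8.1 mL = 9.95 mL total → factor 9.95/1.85 = 5.3784
Overall dilution factor = 26.143 × 10.231 × 290 × 5.3784 = 4.1717 × 10^5

4.17 × 10^5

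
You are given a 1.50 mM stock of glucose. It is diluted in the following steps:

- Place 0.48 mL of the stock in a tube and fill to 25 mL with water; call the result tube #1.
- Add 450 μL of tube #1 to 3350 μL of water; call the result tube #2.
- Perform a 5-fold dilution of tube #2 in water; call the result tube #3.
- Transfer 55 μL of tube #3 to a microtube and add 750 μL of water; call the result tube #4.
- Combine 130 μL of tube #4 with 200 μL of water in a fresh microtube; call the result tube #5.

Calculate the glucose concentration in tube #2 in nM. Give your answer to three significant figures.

3.41 × 10^3 nM

Step 1: 0.48 mL brought to 25 mL → factor 25/0.48 = 52.083
Step 2: 450 μL + 3350 μL = 3800 μL total → factor 3800/450 = 8.4444
Dilution factor through tube #2 = 52.083 × 8.4444 = 439.81
[tube #2] = 1.50 mM / 439.81 = 0.003411 mM = 3.41 × 10^3 nM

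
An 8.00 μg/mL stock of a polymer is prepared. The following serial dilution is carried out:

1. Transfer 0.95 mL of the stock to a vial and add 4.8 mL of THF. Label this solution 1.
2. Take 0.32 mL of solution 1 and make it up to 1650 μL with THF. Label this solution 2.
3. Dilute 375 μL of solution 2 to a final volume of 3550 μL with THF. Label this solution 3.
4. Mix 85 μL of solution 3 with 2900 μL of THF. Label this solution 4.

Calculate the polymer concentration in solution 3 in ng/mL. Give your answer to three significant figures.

Step 1: 0.95 mL + 4.8 mL = 5.75 mL total → factor 5.75/0.95 = 6.0526
Step 2: 0.32 mL brought to 1650 μL → factor 1.65/0.32 = 5.1562
Step 3: 375 μL brought to 3550 μL → factor 3550/375 = 9.4667
Dilution factor through solution 3 = 6.0526 × 5.1562 × 9.4667 = 295.44
[solution 3] = 8.00 μg/mL / 295.44 = 0.02708 μg/mL = 27.1 ng/mL

27.1 ng/mL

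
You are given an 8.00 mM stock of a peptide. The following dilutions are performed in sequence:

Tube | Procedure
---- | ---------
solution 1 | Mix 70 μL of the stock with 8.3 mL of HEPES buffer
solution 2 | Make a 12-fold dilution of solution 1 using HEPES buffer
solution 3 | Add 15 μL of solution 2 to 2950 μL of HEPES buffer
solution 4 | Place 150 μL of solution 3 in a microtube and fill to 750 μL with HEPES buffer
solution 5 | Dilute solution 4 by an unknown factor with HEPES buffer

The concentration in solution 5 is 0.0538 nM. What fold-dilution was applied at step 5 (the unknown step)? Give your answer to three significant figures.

Step 1: 70 μL + 8.3 mL = 8370 μL total → factor 8370/70 = 119.57
Step 2: 12-fold → factor 12
Step 3: 15 μL + 2950 μL = 2965 μL total → factor 2965/15 = 197.67
Step 4: 150 μL brought to 750 μL → factor 750/150 = 5
Step 5: unknown factor x
Product of known-step factors = 1.4181 × 10^6
Overall factor = 8.00 mM / (0.0538 nM) = 1.487 × 10^8
x = 1.487 × 10^8 / 1.4181 × 10^6 = 105

105-fold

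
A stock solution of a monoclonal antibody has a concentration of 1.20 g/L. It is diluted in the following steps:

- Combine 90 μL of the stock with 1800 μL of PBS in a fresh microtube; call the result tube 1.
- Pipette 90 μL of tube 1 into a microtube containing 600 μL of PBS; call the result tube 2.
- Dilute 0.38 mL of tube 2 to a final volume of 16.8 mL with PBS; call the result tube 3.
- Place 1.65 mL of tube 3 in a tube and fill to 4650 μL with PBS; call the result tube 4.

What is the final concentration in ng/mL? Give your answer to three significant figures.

59.8 ng/mL

Step 1: 90 μL + 1800 μL = 1890 μL total → factor 1890/90 = 21
Step 2: 90 μL + 600 μL = 690 μL total → factor 690/90 = 7.6667
Step 3: 0.38 mL brought to 16.8 mL → factor 16.8/0.38 = 44.211
Step 4: 1.65 mL brought to 4650 μL → factor 4.65/1.65 = 2.8182
Overall dilution factor = 21 × 7.6667 × 44.211 × 2.8182 = 20060
Final = 1.20 g/L / 20060 = 5.982 × 10^-5 g/L = 59.8 ng/mL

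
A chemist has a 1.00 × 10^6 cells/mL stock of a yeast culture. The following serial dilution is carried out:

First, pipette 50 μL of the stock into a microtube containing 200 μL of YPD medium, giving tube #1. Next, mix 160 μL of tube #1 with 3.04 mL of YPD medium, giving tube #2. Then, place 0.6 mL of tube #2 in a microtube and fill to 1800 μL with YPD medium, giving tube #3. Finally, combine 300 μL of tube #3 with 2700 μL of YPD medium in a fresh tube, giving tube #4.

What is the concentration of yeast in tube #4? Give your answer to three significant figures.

333 cells/mL

Step 1: 50 μL + 200 μL = 250 μL total → factor 250/50 = 5
Step 2: 160 μL + 3.04 mL = 3200 μL total → factor 3200/160 = 20
Step 3: 0.6 mL brought to 1800 μL → factor 1.8/0.6 = 3
Step 4: 300 μL + 2700 μL = 3000 μL total → factor 3000/300 = 10
Overall dilution factor = 5 × 20 × 3 × 10 = 3000
Final = 1.00 × 10^6 cells/mL / 3000 = 333 cells/mL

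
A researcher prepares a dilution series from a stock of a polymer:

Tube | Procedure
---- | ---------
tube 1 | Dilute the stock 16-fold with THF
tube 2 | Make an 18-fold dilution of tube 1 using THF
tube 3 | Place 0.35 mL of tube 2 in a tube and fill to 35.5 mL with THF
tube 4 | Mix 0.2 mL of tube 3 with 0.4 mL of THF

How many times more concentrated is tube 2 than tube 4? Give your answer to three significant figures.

304

Step 1: 16-fold → factor 16
Step 2: 18-fold → factor 18
Step 3: 0.35 mL brought to 35.5 mL → factor 35.5/0.35 = 101.43
Step 4: 0.2 mL + 0.4 mL = 0.6 mL total → factor 0.6/0.2 = 3
Dilution factor to tube 2 = 288; to tube 4 = 87634
[tube 2]/[tube 4] = (factor to tube 4)/(factor to tube 2) = 87634/288 = 304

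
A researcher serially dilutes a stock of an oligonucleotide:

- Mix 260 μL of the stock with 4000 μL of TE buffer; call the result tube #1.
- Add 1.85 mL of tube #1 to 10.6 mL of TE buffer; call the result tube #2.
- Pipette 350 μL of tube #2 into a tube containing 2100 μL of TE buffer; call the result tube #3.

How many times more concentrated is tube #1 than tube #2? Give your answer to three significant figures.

Step 1: 260 μL + 4000 μL = 4260 μL total → factor 4260/260 = 16.385
Step 2: 1.85 mL + 10.6 mL = 12.45 mL total → factor 12.45/1.85 = 6.7297
Dilution factor to tube #1 = 16.385; to tube #2 = 110.26
[tube #1]/[tube #2] = (factor to tube #2)/(factor to tube #1) = 110.26/16.385 = 6.73

6.73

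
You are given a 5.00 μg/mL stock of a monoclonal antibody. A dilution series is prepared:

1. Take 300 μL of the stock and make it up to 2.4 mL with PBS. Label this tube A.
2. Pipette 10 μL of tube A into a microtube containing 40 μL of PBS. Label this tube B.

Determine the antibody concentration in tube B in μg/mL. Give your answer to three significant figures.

0.125 μg/mL

Step 1: 300 μL brought to 2.4 mL → factor 2400/300 = 8
Step 2: 10 μL + 40 μL = 50 μL total → factor 50/10 = 5
Overall dilution factor = 8 × 5 = 40
Final = 5.00 μg/mL / 40 = 0.125 μg/mL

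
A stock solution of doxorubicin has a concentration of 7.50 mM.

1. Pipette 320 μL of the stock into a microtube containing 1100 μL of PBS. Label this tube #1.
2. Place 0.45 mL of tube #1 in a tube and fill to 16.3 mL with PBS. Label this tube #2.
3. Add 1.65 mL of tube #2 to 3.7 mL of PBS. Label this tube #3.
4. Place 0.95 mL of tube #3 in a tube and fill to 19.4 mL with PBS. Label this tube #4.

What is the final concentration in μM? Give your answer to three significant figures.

0.705 μM

Step 1: 320 μL + 1100 μL = 1420 μL total → factor 1420/320 = 4.4375
Step 2: 0.45 mL brought to 16.3 mL → factor 16.3/0.45 = 36.222
Step 3: 1.65 mL + 3.7 mL = 5.35 mL total → factor 5.35/1.65 = 3.2424
Step 4: 0.95 mL brought to 19.4 mL → factor 19.4/0.95 = 20.421
Overall dilution factor = 4.4375 × 36.222 × 3.2424 × 20.421 = 10643
Final = 7.50 mM / 10643 = 0.0007047 mM = 0.705 μM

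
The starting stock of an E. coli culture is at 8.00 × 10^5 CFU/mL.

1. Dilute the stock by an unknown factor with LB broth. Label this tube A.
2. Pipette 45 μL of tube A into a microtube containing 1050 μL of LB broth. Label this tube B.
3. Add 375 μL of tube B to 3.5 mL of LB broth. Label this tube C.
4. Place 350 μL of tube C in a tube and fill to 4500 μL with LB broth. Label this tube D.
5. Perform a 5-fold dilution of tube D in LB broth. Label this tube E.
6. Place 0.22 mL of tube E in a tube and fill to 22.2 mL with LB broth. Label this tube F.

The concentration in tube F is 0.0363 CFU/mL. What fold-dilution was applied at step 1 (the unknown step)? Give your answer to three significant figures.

Step 1: unknown factor x
Step 2: 45 μL + 1050 μL = 1095 μL total → factor 1095/45 = 24.333
Step 3: 375 μL + 3.5 mL = 3875 μL total → factor 3875/375 = 10.333
Step 4: 350 μL brought to 4500 μL → factor 4500/350 = 12.857
Step 5: 5-fold → factor 5
Step 6: 0.22 mL brought to 22.2 mL → factor 22.2/0.22 = 100.91
Product of known-step factors = 1.6311 × 10^6
Overall factor = 8.00 × 10^5 CFU/mL / (0.0363 CFU/mL) = 2.2039 × 10^7
x = 2.2039 × 10^7 / 1.6311 × 10^6 = 13.5

13.5-fold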